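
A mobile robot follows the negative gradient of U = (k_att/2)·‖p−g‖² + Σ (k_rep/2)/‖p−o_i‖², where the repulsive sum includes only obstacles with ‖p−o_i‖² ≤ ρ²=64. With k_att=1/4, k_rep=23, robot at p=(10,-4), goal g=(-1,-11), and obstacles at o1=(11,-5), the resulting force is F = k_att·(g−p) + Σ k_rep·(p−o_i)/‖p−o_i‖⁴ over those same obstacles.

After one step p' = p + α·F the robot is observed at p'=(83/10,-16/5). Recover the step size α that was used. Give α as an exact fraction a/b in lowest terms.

α = 1/5

F_att = 1/4·(g−p) = 1/4·(-11,-7) = (-2.7500,-1.7500)
o1: d²=2 ≤ ρ²=64; F_rep = 23·(-1,1)/2² = (-5.7500,5.7500)
F = F_att + ΣF_rep = (-8.5000,4.0000)
Δp = p'−p = (-1.7000,0.8000); α = Δx/Fx = (-17/10) / (-17/2) = 1/5
check: Δy/Fy = (4/5) / (4) = 1/5 ✓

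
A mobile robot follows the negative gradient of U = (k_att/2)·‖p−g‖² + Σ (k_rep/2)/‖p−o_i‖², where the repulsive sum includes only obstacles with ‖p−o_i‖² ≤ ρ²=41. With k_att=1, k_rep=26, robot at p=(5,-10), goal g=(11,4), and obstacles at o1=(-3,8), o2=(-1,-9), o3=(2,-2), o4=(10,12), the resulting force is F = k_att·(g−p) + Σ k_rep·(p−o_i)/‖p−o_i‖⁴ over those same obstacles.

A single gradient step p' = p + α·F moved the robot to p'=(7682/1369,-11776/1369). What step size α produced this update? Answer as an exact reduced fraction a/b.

F_att = 1·(g−p) = 1·(6,14) = (6.0000,14.0000)
o1: d²=388 > ρ²=41 → inactive
o2: d²=37 ≤ ρ²=41; F_rep = 26·(6,-1)/37² = (0.1140,-0.0190)
o3: d²=73 > ρ²=41 → inactive
o4: d²=509 > ρ²=41 → inactive
F = F_att + ΣF_rep = (6.1140,13.9810)
Δp = p'−p = (0.6114,1.3981); α = Δx/Fx = (837/1369) / (8370/1369) = 1/10
check: Δy/Fy = (1914/1369) / (19140/1369) = 1/10 ✓

α = 1/10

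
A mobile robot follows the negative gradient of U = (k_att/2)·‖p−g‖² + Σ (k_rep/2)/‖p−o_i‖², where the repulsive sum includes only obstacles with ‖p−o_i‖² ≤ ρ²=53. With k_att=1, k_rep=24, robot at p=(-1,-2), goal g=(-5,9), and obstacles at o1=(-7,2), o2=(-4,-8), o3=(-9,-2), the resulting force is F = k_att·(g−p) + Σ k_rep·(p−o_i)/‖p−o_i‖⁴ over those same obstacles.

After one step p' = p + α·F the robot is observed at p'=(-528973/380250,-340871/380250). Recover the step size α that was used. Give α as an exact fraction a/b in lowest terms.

α = 1/10

F_att = 1·(g−p) = 1·(-4,11) = (-4.0000,11.0000)
o1: d²=52 ≤ ρ²=53; F_rep = 24·(6,-4)/52² = (0.0533,-0.0355)
o2: d²=45 ≤ ρ²=53; F_rep = 24·(3,6)/45² = (0.0356,0.0711)
o3: d²=64 > ρ²=53 → inactive
F = F_att + ΣF_rep = (-3.9112,11.0356)
Δp = p'−p = (-0.3911,1.1036); α = Δx/Fx = (-148723/380250) / (-148723/38025) = 1/10
check: Δy/Fy = (419629/380250) / (419629/38025) = 1/10 ✓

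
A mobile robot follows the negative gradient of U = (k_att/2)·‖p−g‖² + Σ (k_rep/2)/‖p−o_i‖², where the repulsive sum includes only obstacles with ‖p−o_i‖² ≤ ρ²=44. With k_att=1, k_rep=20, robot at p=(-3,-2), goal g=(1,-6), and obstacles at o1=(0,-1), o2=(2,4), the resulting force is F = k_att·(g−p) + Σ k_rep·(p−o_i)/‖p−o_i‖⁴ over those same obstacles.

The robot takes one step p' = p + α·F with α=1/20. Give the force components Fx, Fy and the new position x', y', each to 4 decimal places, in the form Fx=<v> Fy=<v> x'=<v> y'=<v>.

Fx=3.4000 Fy=-4.2000 x'=-2.8300 y'=-2.2100

F_att = 1·(g−p) = 1·(4,-4) = (4.0000,-4.0000)
o1: d²=10 ≤ ρ²=44; F_rep = 20·(-3,-1)/10² = (-0.6000,-0.2000)
o2: d²=61 > ρ²=44 → inactive
F = F_att + ΣF_rep = (3.4000,-4.2000)
p' = p + 1/20·F = (-2.8300,-2.2100)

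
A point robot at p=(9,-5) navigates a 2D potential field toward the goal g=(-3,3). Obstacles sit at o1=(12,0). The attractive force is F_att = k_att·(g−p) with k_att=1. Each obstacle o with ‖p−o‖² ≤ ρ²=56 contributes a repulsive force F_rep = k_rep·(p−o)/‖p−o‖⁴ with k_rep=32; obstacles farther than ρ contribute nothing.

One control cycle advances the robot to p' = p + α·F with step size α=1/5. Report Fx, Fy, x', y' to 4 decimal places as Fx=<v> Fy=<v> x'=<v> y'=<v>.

Fx=-12.0830 Fy=7.8616 x'=6.5834 y'=-3.4277

F_att = 1·(g−p) = 1·(-12,8) = (-12.0000,8.0000)
o1: d²=34 ≤ ρ²=56; F_rep = 32·(-3,-5)/34² = (-0.0830,-0.1384)
F = F_att + ΣF_rep = (-12.0830,7.8616)
p' = p + 1/5·F = (6.5834,-3.4277)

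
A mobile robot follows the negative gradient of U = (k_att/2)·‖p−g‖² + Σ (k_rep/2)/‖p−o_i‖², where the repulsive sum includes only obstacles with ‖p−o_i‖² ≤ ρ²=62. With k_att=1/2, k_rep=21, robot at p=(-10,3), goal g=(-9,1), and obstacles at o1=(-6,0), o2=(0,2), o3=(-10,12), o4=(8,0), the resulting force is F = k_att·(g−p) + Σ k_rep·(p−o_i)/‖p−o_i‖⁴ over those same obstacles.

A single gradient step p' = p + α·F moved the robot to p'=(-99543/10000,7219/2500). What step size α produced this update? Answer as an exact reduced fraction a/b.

F_att = 1/2·(g−p) = 1/2·(1,-2) = (0.5000,-1.0000)
o1: d²=25 ≤ ρ²=62; F_rep = 21·(-4,3)/25² = (-0.1344,0.1008)
o2: d²=101 > ρ²=62 → inactive
o3: d²=81 > ρ²=62 → inactive
o4: d²=333 > ρ²=62 → inactive
F = F_att + ΣF_rep = (0.3656,-0.8992)
Δp = p'−p = (0.0457,-0.1124); α = Δx/Fx = (457/10000) / (457/1250) = 1/8
check: Δy/Fy = (-281/2500) / (-562/625) = 1/8 ✓

α = 1/8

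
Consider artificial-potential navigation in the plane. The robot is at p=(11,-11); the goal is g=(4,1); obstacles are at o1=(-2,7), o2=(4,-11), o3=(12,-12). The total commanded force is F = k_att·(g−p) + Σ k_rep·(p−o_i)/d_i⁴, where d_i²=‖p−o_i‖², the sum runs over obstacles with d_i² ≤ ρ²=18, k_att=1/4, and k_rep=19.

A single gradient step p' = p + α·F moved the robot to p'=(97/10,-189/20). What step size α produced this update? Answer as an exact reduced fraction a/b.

α = 1/5

F_att = 1/4·(g−p) = 1/4·(-7,12) = (-1.7500,3.0000)
o1: d²=493 > ρ²=18 → inactive
o2: d²=49 > ρ²=18 → inactive
o3: d²=2 ≤ ρ²=18; F_rep = 19·(-1,1)/2² = (-4.7500,4.7500)
F = F_att + ΣF_rep = (-6.5000,7.7500)
Δp = p'−p = (-1.3000,1.5500); α = Δx/Fx = (-13/10) / (-13/2) = 1/5
check: Δy/Fy = (31/20) / (31/4) = 1/5 ✓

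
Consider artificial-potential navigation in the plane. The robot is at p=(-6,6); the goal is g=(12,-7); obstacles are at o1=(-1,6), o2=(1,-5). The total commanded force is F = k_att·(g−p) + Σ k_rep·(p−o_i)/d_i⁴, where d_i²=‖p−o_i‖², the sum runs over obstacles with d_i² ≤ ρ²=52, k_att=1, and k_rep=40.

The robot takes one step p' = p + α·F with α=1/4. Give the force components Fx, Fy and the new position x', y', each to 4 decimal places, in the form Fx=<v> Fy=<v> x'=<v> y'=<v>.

F_att = 1·(g−p) = 1·(18,-13) = (18.0000,-13.0000)
o1: d²=25 ≤ ρ²=52; F_rep = 40·(-5,0)/25² = (-0.3200,0.0000)
o2: d²=170 > ρ²=52 → inactive
F = F_att + ΣF_rep = (17.6800,-13.0000)
p' = p + 1/4·F = (-1.5800,2.7500)

Fx=17.6800 Fy=-13.0000 x'=-1.5800 y'=2.7500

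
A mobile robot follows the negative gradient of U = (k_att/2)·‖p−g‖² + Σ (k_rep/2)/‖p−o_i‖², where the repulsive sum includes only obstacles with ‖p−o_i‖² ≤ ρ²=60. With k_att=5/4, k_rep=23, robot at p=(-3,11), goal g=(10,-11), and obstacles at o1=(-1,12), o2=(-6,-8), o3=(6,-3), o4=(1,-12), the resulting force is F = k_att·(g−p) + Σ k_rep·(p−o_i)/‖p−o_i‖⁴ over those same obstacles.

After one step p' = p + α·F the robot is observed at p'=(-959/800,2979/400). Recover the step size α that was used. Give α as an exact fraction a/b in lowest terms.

F_att = 5/4·(g−p) = 5/4·(13,-22) = (16.2500,-27.5000)
o1: d²=5 ≤ ρ²=60; F_rep = 23·(-2,-1)/5² = (-1.8400,-0.9200)
o2: d²=370 > ρ²=60 → inactive
o3: d²=277 > ρ²=60 → inactive
o4: d²=545 > ρ²=60 → inactive
F = F_att + ΣF_rep = (14.4100,-28.4200)
Δp = p'−p = (1.8013,-3.5525); α = Δx/Fx = (1441/800) / (1441/100) = 1/8
check: Δy/Fy = (-1421/400) / (-1421/50) = 1/8 ✓

α = 1/8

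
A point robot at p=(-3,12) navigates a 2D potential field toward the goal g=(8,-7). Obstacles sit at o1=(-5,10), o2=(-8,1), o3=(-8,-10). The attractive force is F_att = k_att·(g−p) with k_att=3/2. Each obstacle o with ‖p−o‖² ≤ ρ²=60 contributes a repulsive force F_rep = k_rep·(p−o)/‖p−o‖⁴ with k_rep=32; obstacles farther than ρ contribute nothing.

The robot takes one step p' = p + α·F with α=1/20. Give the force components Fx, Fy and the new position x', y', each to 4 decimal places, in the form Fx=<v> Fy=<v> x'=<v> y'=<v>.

Fx=17.5000 Fy=-27.5000 x'=-2.1250 y'=10.6250

F_att = 3/2·(g−p) = 3/2·(11,-19) = (16.5000,-28.5000)
o1: d²=8 ≤ ρ²=60; F_rep = 32·(2,2)/8² = (1.0000,1.0000)
o2: d²=146 > ρ²=60 → inactive
o3: d²=509 > ρ²=60 → inactive
F = F_att + ΣF_rep = (17.5000,-27.5000)
p' = p + 1/20·F = (-2.1250,10.6250)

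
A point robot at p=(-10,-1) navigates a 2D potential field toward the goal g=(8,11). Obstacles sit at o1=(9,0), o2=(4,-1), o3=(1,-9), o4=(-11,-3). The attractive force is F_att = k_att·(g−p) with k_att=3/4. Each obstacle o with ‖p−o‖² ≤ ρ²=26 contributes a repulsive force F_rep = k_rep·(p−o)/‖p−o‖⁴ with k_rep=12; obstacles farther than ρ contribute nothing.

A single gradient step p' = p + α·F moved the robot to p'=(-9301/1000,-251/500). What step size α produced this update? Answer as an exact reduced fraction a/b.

F_att = 3/4·(g−p) = 3/4·(18,12) = (13.5000,9.0000)
o1: d²=362 > ρ²=26 → inactive
o2: d²=196 > ρ²=26 → inactive
o3: d²=185 > ρ²=26 → inactive
o4: d²=5 ≤ ρ²=26; F_rep = 12·(1,2)/5² = (0.4800,0.9600)
F = F_att + ΣF_rep = (13.9800,9.9600)
Δp = p'−p = (0.6990,0.4980); α = Δx/Fx = (699/1000) / (699/50) = 1/20
check: Δy/Fy = (249/500) / (249/25) = 1/20 ✓

α = 1/20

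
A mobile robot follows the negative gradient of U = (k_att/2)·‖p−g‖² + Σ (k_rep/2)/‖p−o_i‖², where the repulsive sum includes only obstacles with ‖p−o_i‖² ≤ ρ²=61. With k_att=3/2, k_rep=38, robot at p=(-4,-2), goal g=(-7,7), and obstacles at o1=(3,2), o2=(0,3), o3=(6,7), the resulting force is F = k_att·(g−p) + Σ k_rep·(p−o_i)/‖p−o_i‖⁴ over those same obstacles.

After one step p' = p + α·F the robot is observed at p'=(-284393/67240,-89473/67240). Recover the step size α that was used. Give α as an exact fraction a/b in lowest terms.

α = 1/20

F_att = 3/2·(g−p) = 3/2·(-3,9) = (-4.5000,13.5000)
o1: d²=65 > ρ²=61 → inactive
o2: d²=41 ≤ ρ²=61; F_rep = 38·(-4,-5)/41² = (-0.0904,-0.1130)
o3: d²=181 > ρ²=61 → inactive
F = F_att + ΣF_rep = (-4.5904,13.3870)
Δp = p'−p = (-0.2295,0.6693); α = Δx/Fx = (-15433/67240) / (-15433/3362) = 1/20
check: Δy/Fy = (45007/67240) / (45007/3362) = 1/20 ✓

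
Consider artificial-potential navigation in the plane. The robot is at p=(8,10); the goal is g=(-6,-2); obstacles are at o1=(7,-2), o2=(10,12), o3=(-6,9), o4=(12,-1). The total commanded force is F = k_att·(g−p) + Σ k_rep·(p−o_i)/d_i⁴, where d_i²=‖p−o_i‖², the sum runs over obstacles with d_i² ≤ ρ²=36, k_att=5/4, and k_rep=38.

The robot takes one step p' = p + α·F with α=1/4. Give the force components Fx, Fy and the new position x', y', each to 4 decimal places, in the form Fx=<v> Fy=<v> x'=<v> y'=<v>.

Fx=-18.6875 Fy=-16.1875 x'=3.3281 y'=5.9531

F_att = 5/4·(g−p) = 5/4·(-14,-12) = (-17.5000,-15.0000)
o1: d²=145 > ρ²=36 → inactive
o2: d²=8 ≤ ρ²=36; F_rep = 38·(-2,-2)/8² = (-1.1875,-1.1875)
o3: d²=197 > ρ²=36 → inactive
o4: d²=137 > ρ²=36 → inactive
F = F_att + ΣF_rep = (-18.6875,-16.1875)
p' = p + 1/4·F = (3.3281,5.9531)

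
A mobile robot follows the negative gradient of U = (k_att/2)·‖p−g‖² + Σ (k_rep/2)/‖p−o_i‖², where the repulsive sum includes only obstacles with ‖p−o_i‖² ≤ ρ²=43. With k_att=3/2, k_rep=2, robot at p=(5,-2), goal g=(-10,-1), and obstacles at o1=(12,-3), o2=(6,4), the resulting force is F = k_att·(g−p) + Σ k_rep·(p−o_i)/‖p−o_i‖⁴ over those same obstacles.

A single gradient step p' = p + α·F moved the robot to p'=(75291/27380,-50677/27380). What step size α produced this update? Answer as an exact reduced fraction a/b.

α = 1/10

F_att = 3/2·(g−p) = 3/2·(-15,1) = (-22.5000,1.5000)
o1: d²=50 > ρ²=43 → inactive
o2: d²=37 ≤ ρ²=43; F_rep = 2·(-1,-6)/37² = (-0.0015,-0.0088)
F = F_att + ΣF_rep = (-22.5015,1.4912)
Δp = p'−p = (-2.2501,0.1491); α = Δx/Fx = (-61609/27380) / (-61609/2738) = 1/10
check: Δy/Fy = (4083/27380) / (4083/2738) = 1/10 ✓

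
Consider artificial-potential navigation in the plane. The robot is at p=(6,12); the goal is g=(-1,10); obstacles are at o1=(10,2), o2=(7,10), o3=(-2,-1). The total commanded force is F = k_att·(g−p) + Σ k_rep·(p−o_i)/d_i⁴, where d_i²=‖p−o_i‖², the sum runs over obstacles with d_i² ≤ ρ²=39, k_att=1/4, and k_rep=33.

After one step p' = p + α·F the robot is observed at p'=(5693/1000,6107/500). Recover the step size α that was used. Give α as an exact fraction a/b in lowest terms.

F_att = 1/4·(g−p) = 1/4·(-7,-2) = (-1.7500,-0.5000)
o1: d²=116 > ρ²=39 → inactive
o2: d²=5 ≤ ρ²=39; F_rep = 33·(-1,2)/5² = (-1.3200,2.6400)
o3: d²=233 > ρ²=39 → inactive
F = F_att + ΣF_rep = (-3.0700,2.1400)
Δp = p'−p = (-0.3070,0.2140); α = Δx/Fx = (-307/1000) / (-307/100) = 1/10
check: Δy/Fy = (107/500) / (107/50) = 1/10 ✓

α = 1/10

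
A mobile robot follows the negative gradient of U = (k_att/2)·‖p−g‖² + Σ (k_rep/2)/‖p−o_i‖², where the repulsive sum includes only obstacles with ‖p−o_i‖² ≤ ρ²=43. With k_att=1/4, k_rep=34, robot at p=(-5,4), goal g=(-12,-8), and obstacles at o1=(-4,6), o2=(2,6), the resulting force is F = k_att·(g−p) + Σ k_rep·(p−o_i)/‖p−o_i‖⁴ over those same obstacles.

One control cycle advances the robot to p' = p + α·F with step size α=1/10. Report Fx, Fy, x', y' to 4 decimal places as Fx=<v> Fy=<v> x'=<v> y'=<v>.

Fx=-3.1100 Fy=-5.7200 x'=-5.3110 y'=3.4280

F_att = 1/4·(g−p) = 1/4·(-7,-12) = (-1.7500,-3.0000)
o1: d²=5 ≤ ρ²=43; F_rep = 34·(-1,-2)/5² = (-1.3600,-2.7200)
o2: d²=53 > ρ²=43 → inactive
F = F_att + ΣF_rep = (-3.1100,-5.7200)
p' = p + 1/10·F = (-5.3110,3.4280)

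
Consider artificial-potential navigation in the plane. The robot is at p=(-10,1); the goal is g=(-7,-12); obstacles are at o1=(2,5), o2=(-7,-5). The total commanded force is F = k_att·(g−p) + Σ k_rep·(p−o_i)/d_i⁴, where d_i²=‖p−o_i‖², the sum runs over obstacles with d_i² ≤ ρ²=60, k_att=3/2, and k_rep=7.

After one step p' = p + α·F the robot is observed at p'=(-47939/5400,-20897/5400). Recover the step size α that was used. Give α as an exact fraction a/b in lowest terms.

F_att = 3/2·(g−p) = 3/2·(3,-13) = (4.5000,-19.5000)
o1: d²=160 > ρ²=60 → inactive
o2: d²=45 ≤ ρ²=60; F_rep = 7·(-3,6)/45² = (-0.0104,0.0207)
F = F_att + ΣF_rep = (4.4896,-19.4793)
Δp = p'−p = (1.1224,-4.8698); α = Δx/Fx = (6061/5400) / (6061/1350) = 1/4
check: Δy/Fy = (-26297/5400) / (-26297/1350) = 1/4 ✓

α = 1/4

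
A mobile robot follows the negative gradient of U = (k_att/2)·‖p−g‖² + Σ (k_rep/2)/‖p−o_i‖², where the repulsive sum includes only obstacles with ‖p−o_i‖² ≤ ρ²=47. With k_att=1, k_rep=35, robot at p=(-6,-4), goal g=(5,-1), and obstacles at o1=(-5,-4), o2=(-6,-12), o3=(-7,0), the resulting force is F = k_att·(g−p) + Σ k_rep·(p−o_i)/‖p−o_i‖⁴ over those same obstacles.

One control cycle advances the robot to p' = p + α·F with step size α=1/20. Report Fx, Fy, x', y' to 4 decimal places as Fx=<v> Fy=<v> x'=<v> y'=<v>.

F_att = 1·(g−p) = 1·(11,3) = (11.0000,3.0000)
o1: d²=1 ≤ ρ²=47; F_rep = 35·(-1,0)/1² = (-35.0000,0.0000)
o2: d²=64 > ρ²=47 → inactive
o3: d²=17 ≤ ρ²=47; F_rep = 35·(1,-4)/17² = (0.1211,-0.4844)
F = F_att + ΣF_rep = (-23.8789,2.5156)
p' = p + 1/20·F = (-7.1939,-3.8742)

Fx=-23.8789 Fy=2.5156 x'=-7.1939 y'=-3.8742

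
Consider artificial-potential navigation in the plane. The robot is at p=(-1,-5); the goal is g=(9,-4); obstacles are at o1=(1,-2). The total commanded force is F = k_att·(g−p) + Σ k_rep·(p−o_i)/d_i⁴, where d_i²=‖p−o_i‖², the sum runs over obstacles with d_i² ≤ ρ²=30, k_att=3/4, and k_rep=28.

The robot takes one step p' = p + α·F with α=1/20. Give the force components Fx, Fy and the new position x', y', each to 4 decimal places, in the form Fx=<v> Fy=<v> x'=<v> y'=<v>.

Fx=7.1686 Fy=0.2530 x'=-0.6416 y'=-4.9874

F_att = 3/4·(g−p) = 3/4·(10,1) = (7.5000,0.7500)
o1: d²=13 ≤ ρ²=30; F_rep = 28·(-2,-3)/13² = (-0.3314,-0.4970)
F = F_att + ΣF_rep = (7.1686,0.2530)
p' = p + 1/20·F = (-0.6416,-4.9874)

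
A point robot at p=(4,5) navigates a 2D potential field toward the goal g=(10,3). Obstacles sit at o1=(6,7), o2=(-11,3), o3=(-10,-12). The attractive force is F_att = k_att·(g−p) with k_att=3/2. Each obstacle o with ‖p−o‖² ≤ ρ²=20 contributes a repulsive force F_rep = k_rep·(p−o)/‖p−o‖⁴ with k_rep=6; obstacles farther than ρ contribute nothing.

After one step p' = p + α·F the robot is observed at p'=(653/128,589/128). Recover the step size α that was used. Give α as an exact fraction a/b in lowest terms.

F_att = 3/2·(g−p) = 3/2·(6,-2) = (9.0000,-3.0000)
o1: d²=8 ≤ ρ²=20; F_rep = 6·(-2,-2)/8² = (-0.1875,-0.1875)
o2: d²=229 > ρ²=20 → inactive
o3: d²=485 > ρ²=20 → inactive
F = F_att + ΣF_rep = (8.8125,-3.1875)
Δp = p'−p = (1.1016,-0.3984); α = Δx/Fx = (141/128) / (141/16) = 1/8
check: Δy/Fy = (-51/128) / (-51/16) = 1/8 ✓

α = 1/8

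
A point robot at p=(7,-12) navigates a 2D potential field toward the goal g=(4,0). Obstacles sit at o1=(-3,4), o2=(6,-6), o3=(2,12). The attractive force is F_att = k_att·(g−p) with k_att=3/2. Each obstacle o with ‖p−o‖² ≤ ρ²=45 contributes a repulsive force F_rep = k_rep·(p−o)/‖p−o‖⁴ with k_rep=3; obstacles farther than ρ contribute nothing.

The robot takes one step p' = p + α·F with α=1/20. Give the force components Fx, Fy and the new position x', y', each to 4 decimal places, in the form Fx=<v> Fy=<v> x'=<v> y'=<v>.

Fx=-4.4978 Fy=17.9869 x'=6.7751 y'=-11.1007

F_att = 3/2·(g−p) = 3/2·(-3,12) = (-4.5000,18.0000)
o1: d²=356 > ρ²=45 → inactive
o2: d²=37 ≤ ρ²=45; F_rep = 3·(1,-6)/37² = (0.0022,-0.0131)
o3: d²=601 > ρ²=45 → inactive
F = F_att + ΣF_rep = (-4.4978,17.9869)
p' = p + 1/20·F = (6.7751,-11.1007)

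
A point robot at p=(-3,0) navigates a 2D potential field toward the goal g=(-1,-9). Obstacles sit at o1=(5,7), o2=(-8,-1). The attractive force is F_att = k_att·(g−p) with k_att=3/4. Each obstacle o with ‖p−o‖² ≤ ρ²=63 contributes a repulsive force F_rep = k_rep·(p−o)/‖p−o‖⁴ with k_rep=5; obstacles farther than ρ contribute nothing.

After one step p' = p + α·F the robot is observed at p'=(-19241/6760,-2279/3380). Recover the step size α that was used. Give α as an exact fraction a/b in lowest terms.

F_att = 3/4·(g−p) = 3/4·(2,-9) = (1.5000,-6.7500)
o1: d²=113 > ρ²=63 → inactive
o2: d²=26 ≤ ρ²=63; F_rep = 5·(5,1)/26² = (0.0370,0.0074)
F = F_att + ΣF_rep = (1.5370,-6.7426)
Δp = p'−p = (0.1537,-0.6743); α = Δx/Fx = (1039/6760) / (1039/676) = 1/10
check: Δy/Fy = (-2279/3380) / (-2279/338) = 1/10 ✓

α = 1/10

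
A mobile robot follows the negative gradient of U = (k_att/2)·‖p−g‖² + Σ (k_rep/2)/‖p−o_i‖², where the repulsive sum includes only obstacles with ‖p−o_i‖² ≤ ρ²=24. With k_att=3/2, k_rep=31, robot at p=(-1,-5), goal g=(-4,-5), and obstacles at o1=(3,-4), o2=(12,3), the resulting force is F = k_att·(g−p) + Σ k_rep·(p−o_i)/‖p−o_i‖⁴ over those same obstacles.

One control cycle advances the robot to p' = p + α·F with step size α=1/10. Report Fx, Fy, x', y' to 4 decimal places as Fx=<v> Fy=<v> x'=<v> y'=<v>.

F_att = 3/2·(g−p) = 3/2·(-3,0) = (-4.5000,0.0000)
o1: d²=17 ≤ ρ²=24; F_rep = 31·(-4,-1)/17² = (-0.4291,-0.1073)
o2: d²=233 > ρ²=24 → inactive
F = F_att + ΣF_rep = (-4.9291,-0.1073)
p' = p + 1/10·F = (-1.4929,-5.0107)

Fx=-4.9291 Fy=-0.1073 x'=-1.4929 y'=-5.0107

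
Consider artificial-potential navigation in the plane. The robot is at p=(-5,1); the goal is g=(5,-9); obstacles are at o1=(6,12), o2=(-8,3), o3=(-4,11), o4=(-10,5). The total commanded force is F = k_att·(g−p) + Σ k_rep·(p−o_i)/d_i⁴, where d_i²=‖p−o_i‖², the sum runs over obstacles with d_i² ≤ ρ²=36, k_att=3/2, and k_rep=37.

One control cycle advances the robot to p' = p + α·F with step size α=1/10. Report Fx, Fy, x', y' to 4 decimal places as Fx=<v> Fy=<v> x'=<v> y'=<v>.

F_att = 3/2·(g−p) = 3/2·(10,-10) = (15.0000,-15.0000)
o1: d²=242 > ρ²=36 → inactive
o2: d²=13 ≤ ρ²=36; F_rep = 37·(3,-2)/13² = (0.6568,-0.4379)
o3: d²=101 > ρ²=36 → inactive
o4: d²=41 > ρ²=36 → inactive
F = F_att + ΣF_rep = (15.6568,-15.4379)
p' = p + 1/10·F = (-3.4343,-0.5438)

Fx=15.6568 Fy=-15.4379 x'=-3.4343 y'=-0.5438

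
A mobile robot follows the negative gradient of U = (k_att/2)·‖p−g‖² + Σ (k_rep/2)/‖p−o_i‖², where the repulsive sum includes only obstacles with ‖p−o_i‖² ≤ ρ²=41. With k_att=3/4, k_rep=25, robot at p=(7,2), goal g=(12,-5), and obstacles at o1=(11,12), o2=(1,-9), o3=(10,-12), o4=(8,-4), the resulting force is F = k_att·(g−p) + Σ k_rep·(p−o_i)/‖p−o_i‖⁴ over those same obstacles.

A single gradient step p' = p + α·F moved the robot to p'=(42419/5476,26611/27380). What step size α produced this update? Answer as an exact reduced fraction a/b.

α = 1/5

F_att = 3/4·(g−p) = 3/4·(5,-7) = (3.7500,-5.2500)
o1: d²=116 > ρ²=41 → inactive
o2: d²=157 > ρ²=41 → inactive
o3: d²=205 > ρ²=41 → inactive
o4: d²=37 ≤ ρ²=41; F_rep = 25·(-1,6)/37² = (-0.0183,0.1096)
F = F_att + ΣF_rep = (3.7317,-5.1404)
Δp = p'−p = (0.7463,-1.0281); α = Δx/Fx = (4087/5476) / (20435/5476) = 1/5
check: Δy/Fy = (-28149/27380) / (-28149/5476) = 1/5 ✓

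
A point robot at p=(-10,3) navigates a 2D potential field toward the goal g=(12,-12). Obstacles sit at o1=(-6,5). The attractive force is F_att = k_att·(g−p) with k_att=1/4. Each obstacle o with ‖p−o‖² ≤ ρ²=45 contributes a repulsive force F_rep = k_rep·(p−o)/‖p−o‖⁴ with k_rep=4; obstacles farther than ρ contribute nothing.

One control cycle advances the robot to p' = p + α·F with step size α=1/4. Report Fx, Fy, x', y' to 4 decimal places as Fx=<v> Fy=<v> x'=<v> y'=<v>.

Fx=5.4600 Fy=-3.7700 x'=-8.6350 y'=2.0575

F_att = 1/4·(g−p) = 1/4·(22,-15) = (5.5000,-3.7500)
o1: d²=20 ≤ ρ²=45; F_rep = 4·(-4,-2)/20² = (-0.0400,-0.0200)
F = F_att + ΣF_rep = (5.4600,-3.7700)
p' = p + 1/4·F = (-8.6350,2.0575)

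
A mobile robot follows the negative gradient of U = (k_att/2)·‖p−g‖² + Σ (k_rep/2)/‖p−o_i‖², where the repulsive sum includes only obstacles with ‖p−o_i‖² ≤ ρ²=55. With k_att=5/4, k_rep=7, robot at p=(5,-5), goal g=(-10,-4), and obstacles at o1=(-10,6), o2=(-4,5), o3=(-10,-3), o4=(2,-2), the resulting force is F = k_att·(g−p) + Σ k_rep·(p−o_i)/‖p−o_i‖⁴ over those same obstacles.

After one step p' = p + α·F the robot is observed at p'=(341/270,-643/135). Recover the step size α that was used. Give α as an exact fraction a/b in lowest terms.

α = 1/5

F_att = 5/4·(g−p) = 5/4·(-15,1) = (-18.7500,1.2500)
o1: d²=346 > ρ²=55 → inactive
o2: d²=181 > ρ²=55 → inactive
o3: d²=229 > ρ²=55 → inactive
o4: d²=18 ≤ ρ²=55; F_rep = 7·(3,-3)/18² = (0.0648,-0.0648)
F = F_att + ΣF_rep = (-18.6852,1.1852)
Δp = p'−p = (-3.7370,0.2370); α = Δx/Fx = (-1009/270) / (-1009/54) = 1/5
check: Δy/Fy = (32/135) / (32/27) = 1/5 ✓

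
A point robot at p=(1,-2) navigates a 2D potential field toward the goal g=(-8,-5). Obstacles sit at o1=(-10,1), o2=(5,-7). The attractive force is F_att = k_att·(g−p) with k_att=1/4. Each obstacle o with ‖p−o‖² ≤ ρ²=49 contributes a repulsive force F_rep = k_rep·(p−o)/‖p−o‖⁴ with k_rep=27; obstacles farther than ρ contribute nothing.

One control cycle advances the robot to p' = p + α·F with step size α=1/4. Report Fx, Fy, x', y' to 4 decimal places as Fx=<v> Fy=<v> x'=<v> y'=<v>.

F_att = 1/4·(g−p) = 1/4·(-9,-3) = (-2.2500,-0.7500)
o1: d²=130 > ρ²=49 → inactive
o2: d²=41 ≤ ρ²=49; F_rep = 27·(-4,5)/41² = (-0.0642,0.0803)
F = F_att + ΣF_rep = (-2.3142,-0.6697)
p' = p + 1/4·F = (0.4214,-2.1674)

Fx=-2.3142 Fy=-0.6697 x'=0.4214 y'=-2.1674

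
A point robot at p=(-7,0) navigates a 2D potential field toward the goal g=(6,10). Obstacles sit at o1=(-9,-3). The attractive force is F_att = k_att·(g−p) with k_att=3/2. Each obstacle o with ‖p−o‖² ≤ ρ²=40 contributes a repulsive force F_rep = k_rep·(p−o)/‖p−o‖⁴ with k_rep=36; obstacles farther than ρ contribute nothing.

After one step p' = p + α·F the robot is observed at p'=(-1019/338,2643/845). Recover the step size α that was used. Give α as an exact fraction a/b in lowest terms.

α = 1/5

F_att = 3/2·(g−p) = 3/2·(13,10) = (19.5000,15.0000)
o1: d²=13 ≤ ρ²=40; F_rep = 36·(2,3)/13² = (0.4260,0.6391)
F = F_att + ΣF_rep = (19.9260,15.6391)
Δp = p'−p = (3.9852,3.1278); α = Δx/Fx = (1347/338) / (6735/338) = 1/5
check: Δy/Fy = (2643/845) / (2643/169) = 1/5 ✓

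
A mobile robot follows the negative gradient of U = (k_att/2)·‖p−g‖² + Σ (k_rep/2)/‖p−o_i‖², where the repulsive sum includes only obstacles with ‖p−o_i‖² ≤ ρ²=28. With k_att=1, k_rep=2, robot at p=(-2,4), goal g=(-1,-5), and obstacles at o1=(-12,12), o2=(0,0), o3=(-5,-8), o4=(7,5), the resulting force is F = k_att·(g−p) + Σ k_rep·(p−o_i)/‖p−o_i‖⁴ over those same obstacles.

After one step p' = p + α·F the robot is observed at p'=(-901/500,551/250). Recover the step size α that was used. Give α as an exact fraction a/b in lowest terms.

α = 1/5

F_att = 1·(g−p) = 1·(1,-9) = (1.0000,-9.0000)
o1: d²=164 > ρ²=28 → inactive
o2: d²=20 ≤ ρ²=28; F_rep = 2·(-2,4)/20² = (-0.0100,0.0200)
o3: d²=153 > ρ²=28 → inactive
o4: d²=82 > ρ²=28 → inactive
F = F_att + ΣF_rep = (0.9900,-8.9800)
Δp = p'−p = (0.1980,-1.7960); α = Δx/Fx = (99/500) / (99/100) = 1/5
check: Δy/Fy = (-449/250) / (-449/50) = 1/5 ✓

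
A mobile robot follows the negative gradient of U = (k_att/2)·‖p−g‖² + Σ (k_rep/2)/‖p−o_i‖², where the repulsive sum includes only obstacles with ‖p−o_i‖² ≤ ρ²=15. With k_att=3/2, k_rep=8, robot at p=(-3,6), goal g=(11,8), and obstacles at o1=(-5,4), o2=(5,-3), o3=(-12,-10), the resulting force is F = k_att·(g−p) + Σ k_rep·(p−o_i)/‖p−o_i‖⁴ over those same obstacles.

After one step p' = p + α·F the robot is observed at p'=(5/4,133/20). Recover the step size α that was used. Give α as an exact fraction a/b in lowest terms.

F_att = 3/2·(g−p) = 3/2·(14,2) = (21.0000,3.0000)
o1: d²=8 ≤ ρ²=15; F_rep = 8·(2,2)/8² = (0.2500,0.2500)
o2: d²=145 > ρ²=15 → inactive
o3: d²=337 > ρ²=15 → inactive
F = F_att + ΣF_rep = (21.2500,3.2500)
Δp = p'−p = (4.2500,0.6500); α = Δx/Fx = (17/4) / (85/4) = 1/5
check: Δy/Fy = (13/20) / (13/4) = 1/5 ✓

α = 1/5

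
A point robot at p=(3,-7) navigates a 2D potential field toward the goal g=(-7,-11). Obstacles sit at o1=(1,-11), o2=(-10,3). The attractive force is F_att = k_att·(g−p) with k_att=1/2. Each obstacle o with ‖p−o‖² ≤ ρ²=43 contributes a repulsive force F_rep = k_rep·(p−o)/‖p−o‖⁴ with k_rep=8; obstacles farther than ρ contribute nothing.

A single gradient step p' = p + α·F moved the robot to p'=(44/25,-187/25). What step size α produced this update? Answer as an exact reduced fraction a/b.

F_att = 1/2·(g−p) = 1/2·(-10,-4) = (-5.0000,-2.0000)
o1: d²=20 ≤ ρ²=43; F_rep = 8·(2,4)/20² = (0.0400,0.0800)
o2: d²=269 > ρ²=43 → inactive
F = F_att + ΣF_rep = (-4.9600,-1.9200)
Δp = p'−p = (-1.2400,-0.4800); α = Δx/Fx = (-31/25) / (-124/25) = 1/4
check: Δy/Fy = (-12/25) / (-48/25) = 1/4 ✓

α = 1/4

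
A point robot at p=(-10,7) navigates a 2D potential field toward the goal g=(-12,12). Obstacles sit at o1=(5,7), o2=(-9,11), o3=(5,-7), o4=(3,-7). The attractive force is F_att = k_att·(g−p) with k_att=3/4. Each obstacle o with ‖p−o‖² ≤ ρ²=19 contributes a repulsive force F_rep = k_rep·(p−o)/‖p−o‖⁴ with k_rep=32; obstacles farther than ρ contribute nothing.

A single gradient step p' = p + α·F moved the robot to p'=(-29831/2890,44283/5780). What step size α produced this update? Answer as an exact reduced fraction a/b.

α = 1/5

F_att = 3/4·(g−p) = 3/4·(-2,5) = (-1.5000,3.7500)
o1: d²=225 > ρ²=19 → inactive
o2: d²=17 ≤ ρ²=19; F_rep = 32·(-1,-4)/17² = (-0.1107,-0.4429)
o3: d²=421 > ρ²=19 → inactive
o4: d²=365 > ρ²=19 → inactive
F = F_att + ΣF_rep = (-1.6107,3.3071)
Δp = p'−p = (-0.3221,0.6614); α = Δx/Fx = (-931/2890) / (-931/578) = 1/5
check: Δy/Fy = (3823/5780) / (3823/1156) = 1/5 ✓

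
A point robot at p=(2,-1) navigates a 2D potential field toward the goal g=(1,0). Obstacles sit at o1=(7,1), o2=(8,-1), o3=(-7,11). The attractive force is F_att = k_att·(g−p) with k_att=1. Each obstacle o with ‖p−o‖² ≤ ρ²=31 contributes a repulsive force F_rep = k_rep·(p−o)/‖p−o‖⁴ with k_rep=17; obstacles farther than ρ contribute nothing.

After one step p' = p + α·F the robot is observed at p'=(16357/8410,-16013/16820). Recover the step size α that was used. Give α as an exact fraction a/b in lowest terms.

α = 1/20

F_att = 1·(g−p) = 1·(-1,1) = (-1.0000,1.0000)
o1: d²=29 ≤ ρ²=31; F_rep = 17·(-5,-2)/29² = (-0.1011,-0.0404)
o2: d²=36 > ρ²=31 → inactive
o3: d²=225 > ρ²=31 → inactive
F = F_att + ΣF_rep = (-1.1011,0.9596)
Δp = p'−p = (-0.0551,0.0480); α = Δx/Fx = (-463/8410) / (-926/841) = 1/20
check: Δy/Fy = (807/16820) / (807/841) = 1/20 ✓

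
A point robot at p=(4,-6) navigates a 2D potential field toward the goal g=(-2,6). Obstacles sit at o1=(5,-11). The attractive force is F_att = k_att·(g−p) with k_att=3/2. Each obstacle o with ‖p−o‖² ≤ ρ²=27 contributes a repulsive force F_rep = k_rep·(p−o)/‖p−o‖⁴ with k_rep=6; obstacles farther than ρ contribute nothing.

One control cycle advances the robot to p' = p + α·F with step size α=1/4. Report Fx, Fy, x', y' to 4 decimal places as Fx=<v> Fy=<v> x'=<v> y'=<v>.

Fx=-9.0089 Fy=18.0444 x'=1.7478 y'=-1.4889

F_att = 3/2·(g−p) = 3/2·(-6,12) = (-9.0000,18.0000)
o1: d²=26 ≤ ρ²=27; F_rep = 6·(-1,5)/26² = (-0.0089,0.0444)
F = F_att + ΣF_rep = (-9.0089,18.0444)
p' = p + 1/4·F = (1.7478,-1.4889)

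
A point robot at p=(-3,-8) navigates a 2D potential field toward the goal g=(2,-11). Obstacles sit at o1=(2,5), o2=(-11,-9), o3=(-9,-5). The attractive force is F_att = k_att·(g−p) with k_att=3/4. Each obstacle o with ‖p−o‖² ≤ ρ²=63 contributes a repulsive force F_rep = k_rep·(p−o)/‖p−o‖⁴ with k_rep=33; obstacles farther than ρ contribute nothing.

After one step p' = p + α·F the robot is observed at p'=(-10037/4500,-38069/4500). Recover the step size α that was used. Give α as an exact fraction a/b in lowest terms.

α = 1/5

F_att = 3/4·(g−p) = 3/4·(5,-3) = (3.7500,-2.2500)
o1: d²=194 > ρ²=63 → inactive
o2: d²=65 > ρ²=63 → inactive
o3: d²=45 ≤ ρ²=63; F_rep = 33·(6,-3)/45² = (0.0978,-0.0489)
F = F_att + ΣF_rep = (3.8478,-2.2989)
Δp = p'−p = (0.7696,-0.4598); α = Δx/Fx = (3463/4500) / (3463/900) = 1/5
check: Δy/Fy = (-2069/4500) / (-2069/900) = 1/5 ✓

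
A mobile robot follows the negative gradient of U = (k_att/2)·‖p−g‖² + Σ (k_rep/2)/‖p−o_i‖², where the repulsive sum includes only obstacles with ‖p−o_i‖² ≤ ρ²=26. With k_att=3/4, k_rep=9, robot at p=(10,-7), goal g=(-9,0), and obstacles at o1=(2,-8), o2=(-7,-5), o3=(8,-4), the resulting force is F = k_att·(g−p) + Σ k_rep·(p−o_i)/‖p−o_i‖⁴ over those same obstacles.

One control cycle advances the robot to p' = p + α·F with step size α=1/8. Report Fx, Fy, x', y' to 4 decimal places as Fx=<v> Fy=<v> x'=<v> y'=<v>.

Fx=-14.1435 Fy=5.0902 x'=8.2321 y'=-6.3637

F_att = 3/4·(g−p) = 3/4·(-19,7) = (-14.2500,5.2500)
o1: d²=65 > ρ²=26 → inactive
o2: d²=293 > ρ²=26 → inactive
o3: d²=13 ≤ ρ²=26; F_rep = 9·(2,-3)/13² = (0.1065,-0.1598)
F = F_att + ΣF_rep = (-14.1435,5.0902)
p' = p + 1/8·F = (8.2321,-6.3637)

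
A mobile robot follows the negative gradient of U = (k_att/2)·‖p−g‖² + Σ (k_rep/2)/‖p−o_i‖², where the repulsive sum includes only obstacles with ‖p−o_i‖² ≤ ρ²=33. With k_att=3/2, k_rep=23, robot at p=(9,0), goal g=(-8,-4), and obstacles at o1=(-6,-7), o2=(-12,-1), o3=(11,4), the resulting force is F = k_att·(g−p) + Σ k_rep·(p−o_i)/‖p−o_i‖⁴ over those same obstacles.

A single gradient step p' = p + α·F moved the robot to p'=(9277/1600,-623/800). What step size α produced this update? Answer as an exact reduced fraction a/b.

α = 1/8

F_att = 3/2·(g−p) = 3/2·(-17,-4) = (-25.5000,-6.0000)
o1: d²=274 > ρ²=33 → inactive
o2: d²=442 > ρ²=33 → inactive
o3: d²=20 ≤ ρ²=33; F_rep = 23·(-2,-4)/20² = (-0.1150,-0.2300)
F = F_att + ΣF_rep = (-25.6150,-6.2300)
Δp = p'−p = (-3.2019,-0.7788); α = Δx/Fx = (-5123/1600) / (-5123/200) = 1/8
check: Δy/Fy = (-623/800) / (-623/100) = 1/8 ✓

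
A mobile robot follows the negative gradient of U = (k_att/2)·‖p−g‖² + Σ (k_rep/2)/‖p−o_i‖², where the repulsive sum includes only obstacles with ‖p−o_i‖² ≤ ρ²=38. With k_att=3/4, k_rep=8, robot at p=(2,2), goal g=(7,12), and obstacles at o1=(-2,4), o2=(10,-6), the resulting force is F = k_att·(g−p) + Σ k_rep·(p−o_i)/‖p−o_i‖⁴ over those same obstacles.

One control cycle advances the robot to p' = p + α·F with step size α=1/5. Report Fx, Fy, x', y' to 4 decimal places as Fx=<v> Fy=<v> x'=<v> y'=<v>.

F_att = 3/4·(g−p) = 3/4·(5,10) = (3.7500,7.5000)
o1: d²=20 ≤ ρ²=38; F_rep = 8·(4,-2)/20² = (0.0800,-0.0400)
o2: d²=128 > ρ²=38 → inactive
F = F_att + ΣF_rep = (3.8300,7.4600)
p' = p + 1/5·F = (2.7660,3.4920)

Fx=3.8300 Fy=7.4600 x'=2.7660 y'=3.4920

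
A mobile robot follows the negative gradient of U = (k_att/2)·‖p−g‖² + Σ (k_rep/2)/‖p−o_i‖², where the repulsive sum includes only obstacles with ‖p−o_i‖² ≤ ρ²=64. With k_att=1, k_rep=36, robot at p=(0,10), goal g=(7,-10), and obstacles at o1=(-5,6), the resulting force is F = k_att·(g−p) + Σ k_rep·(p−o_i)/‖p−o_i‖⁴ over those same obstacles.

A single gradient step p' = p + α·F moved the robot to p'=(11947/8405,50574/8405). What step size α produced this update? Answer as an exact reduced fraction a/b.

α = 1/5

F_att = 1·(g−p) = 1·(7,-20) = (7.0000,-20.0000)
o1: d²=41 ≤ ρ²=64; F_rep = 36·(5,4)/41² = (0.1071,0.0857)
F = F_att + ΣF_rep = (7.1071,-19.9143)
Δp = p'−p = (1.4214,-3.9829); α = Δx/Fx = (11947/8405) / (11947/1681) = 1/5
check: Δy/Fy = (-33476/8405) / (-33476/1681) = 1/5 ✓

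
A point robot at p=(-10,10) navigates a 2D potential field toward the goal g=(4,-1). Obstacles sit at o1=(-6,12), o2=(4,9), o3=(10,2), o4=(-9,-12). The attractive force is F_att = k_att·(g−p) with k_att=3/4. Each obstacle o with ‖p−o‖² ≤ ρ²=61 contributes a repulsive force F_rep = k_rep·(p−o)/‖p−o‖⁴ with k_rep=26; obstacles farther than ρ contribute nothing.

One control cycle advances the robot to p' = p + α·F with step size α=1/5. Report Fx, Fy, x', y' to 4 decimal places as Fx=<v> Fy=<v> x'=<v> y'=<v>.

F_att = 3/4·(g−p) = 3/4·(14,-11) = (10.5000,-8.2500)
o1: d²=20 ≤ ρ²=61; F_rep = 26·(-4,-2)/20² = (-0.2600,-0.1300)
o2: d²=197 > ρ²=61 → inactive
o3: d²=464 > ρ²=61 → inactive
o4: d²=485 > ρ²=61 → inactive
F = F_att + ΣF_rep = (10.2400,-8.3800)
p' = p + 1/5·F = (-7.9520,8.3240)

Fx=10.2400 Fy=-8.3800 x'=-7.9520 y'=8.3240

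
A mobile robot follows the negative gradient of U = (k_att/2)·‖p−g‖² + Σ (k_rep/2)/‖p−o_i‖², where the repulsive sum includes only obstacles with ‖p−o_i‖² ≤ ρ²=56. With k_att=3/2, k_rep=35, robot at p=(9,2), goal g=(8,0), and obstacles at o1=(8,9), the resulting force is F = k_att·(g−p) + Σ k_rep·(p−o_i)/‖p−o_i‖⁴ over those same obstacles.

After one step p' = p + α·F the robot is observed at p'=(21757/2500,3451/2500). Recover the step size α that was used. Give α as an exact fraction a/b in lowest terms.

F_att = 3/2·(g−p) = 3/2·(-1,-2) = (-1.5000,-3.0000)
o1: d²=50 ≤ ρ²=56; F_rep = 35·(1,-7)/50² = (0.0140,-0.0980)
F = F_att + ΣF_rep = (-1.4860,-3.0980)
Δp = p'−p = (-0.2972,-0.6196); α = Δx/Fx = (-743/2500) / (-743/500) = 1/5
check: Δy/Fy = (-1549/2500) / (-1549/500) = 1/5 ✓

α = 1/5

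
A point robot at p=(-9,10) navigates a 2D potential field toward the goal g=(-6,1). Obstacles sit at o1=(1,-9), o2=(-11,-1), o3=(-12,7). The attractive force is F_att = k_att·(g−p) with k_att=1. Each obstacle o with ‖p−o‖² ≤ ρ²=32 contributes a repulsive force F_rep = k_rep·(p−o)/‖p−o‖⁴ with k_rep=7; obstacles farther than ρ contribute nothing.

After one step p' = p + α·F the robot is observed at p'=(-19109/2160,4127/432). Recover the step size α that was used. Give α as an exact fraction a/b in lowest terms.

F_att = 1·(g−p) = 1·(3,-9) = (3.0000,-9.0000)
o1: d²=461 > ρ²=32 → inactive
o2: d²=125 > ρ²=32 → inactive
o3: d²=18 ≤ ρ²=32; F_rep = 7·(3,3)/18² = (0.0648,0.0648)
F = F_att + ΣF_rep = (3.0648,-8.9352)
Δp = p'−p = (0.1532,-0.4468); α = Δx/Fx = (331/2160) / (331/108) = 1/20
check: Δy/Fy = (-193/432) / (-965/108) = 1/20 ✓

α = 1/20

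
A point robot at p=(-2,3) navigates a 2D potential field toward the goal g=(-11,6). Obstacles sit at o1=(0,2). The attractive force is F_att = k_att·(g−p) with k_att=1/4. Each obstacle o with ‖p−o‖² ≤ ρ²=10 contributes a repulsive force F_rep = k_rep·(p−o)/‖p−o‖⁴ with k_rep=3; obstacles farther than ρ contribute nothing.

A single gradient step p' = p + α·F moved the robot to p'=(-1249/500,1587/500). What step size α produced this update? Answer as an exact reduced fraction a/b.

α = 1/5

F_att = 1/4·(g−p) = 1/4·(-9,3) = (-2.2500,0.7500)
o1: d²=5 ≤ ρ²=10; F_rep = 3·(-2,1)/5² = (-0.2400,0.1200)
F = F_att + ΣF_rep = (-2.4900,0.8700)
Δp = p'−p = (-0.4980,0.1740); α = Δx/Fx = (-249/500) / (-249/100) = 1/5
check: Δy/Fy = (87/500) / (87/100) = 1/5 ✓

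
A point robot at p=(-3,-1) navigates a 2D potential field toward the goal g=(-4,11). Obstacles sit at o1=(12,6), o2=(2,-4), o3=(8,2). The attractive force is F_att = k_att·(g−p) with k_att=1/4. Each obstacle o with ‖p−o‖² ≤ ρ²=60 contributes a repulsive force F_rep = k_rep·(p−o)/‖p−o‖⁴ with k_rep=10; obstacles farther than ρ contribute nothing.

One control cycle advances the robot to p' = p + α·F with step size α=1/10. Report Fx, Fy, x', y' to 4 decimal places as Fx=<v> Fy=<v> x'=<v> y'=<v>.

F_att = 1/4·(g−p) = 1/4·(-1,12) = (-0.2500,3.0000)
o1: d²=274 > ρ²=60 → inactive
o2: d²=34 ≤ ρ²=60; F_rep = 10·(-5,3)/34² = (-0.0433,0.0260)
o3: d²=130 > ρ²=60 → inactive
F = F_att + ΣF_rep = (-0.2933,3.0260)
p' = p + 1/10·F = (-3.0293,-0.6974)

Fx=-0.2933 Fy=3.0260 x'=-3.0293 y'=-0.6974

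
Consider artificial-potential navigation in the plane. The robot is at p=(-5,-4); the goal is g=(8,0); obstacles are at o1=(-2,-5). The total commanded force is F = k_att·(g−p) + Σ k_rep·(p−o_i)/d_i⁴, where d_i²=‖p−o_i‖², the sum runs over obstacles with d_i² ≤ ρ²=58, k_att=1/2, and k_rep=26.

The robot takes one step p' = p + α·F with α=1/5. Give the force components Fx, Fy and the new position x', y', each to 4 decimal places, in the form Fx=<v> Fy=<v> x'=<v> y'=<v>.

F_att = 1/2·(g−p) = 1/2·(13,4) = (6.5000,2.0000)
o1: d²=10 ≤ ρ²=58; F_rep = 26·(-3,1)/10² = (-0.7800,0.2600)
F = F_att + ΣF_rep = (5.7200,2.2600)
p' = p + 1/5·F = (-3.8560,-3.5480)

Fx=5.7200 Fy=2.2600 x'=-3.8560 y'=-3.5480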